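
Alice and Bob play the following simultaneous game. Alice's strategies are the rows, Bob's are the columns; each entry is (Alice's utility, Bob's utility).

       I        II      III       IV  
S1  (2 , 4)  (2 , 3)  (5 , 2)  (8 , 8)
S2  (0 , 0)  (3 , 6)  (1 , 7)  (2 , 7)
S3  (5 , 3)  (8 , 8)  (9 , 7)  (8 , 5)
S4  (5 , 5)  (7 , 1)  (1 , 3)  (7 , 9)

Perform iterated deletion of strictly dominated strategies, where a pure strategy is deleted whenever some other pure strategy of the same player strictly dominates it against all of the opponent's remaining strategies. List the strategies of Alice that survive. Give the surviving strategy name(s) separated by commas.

For Alice, S3 strictly dominates S2 on the remaining columns (I: 5>0, II: 8>3, III: 9>1, IV: 8>2); eliminate S2.
For Bob, IV strictly dominates I on the remaining rows (S1: 8>4, S3: 5>3, S4: 9>5); eliminate I.
For Alice, S3 strictly dominates S4 on the remaining columns (II: 8>7, III: 9>1, IV: 8>7); eliminate S4.
Column III is eliminated: II beats it against every remaining row (S1: 3>2, S3: 8>7).
Among the remaining strategies, none is strictly dominated by another pure strategy of the same player, so the elimination stops.
Surviving strategies — Alice: {S1, S3}; Bob: {II, IV}.

S1, S3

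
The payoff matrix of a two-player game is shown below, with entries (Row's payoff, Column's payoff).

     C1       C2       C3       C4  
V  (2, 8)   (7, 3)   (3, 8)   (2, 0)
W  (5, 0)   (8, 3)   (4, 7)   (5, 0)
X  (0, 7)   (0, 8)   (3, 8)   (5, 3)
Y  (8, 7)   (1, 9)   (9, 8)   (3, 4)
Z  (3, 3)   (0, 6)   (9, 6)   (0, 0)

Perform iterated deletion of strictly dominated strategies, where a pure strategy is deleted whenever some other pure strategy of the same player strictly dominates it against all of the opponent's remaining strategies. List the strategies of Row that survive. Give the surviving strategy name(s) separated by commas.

W, Y, Z

Row's strategy V is strictly dominated by W (C1: 5>2, C2: 8>7, C3: 4>3, C4: 5>2) and is removed.
Column C1 is eliminated: C2 beats it against every remaining row (W: 3>0, X: 8>7, Y: 9>7, Z: 6>3).
For Column, C2 strictly dominates C4 on the remaining rows (W: 3>0, X: 8>3, Y: 9>4, Z: 6>0); eliminate C4.
For Row, W strictly dominates X on the remaining columns (C2: 8>0, C3: 4>3); eliminate X.
Among the remaining strategies, none is strictly dominated by another pure strategy of the same player, so the elimination stops.
Surviving strategies — Row: {W, Y, Z}; Column: {C2, C3}.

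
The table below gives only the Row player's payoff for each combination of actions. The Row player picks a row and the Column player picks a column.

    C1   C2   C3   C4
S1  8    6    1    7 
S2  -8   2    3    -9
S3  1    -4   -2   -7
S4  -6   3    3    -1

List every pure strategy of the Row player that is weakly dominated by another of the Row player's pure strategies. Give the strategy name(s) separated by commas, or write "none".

S1: no other strategy beats it everywhere (S2 at C1 (8>-8); S3 at C1 (8>1); S4 at C1 (8>-6)).
S4 weakly dominates S2 — C1: -6>-8, C2: 3>2, C3: 3=3, C4: -1>-9.
S1 weakly dominates S3 — C1: 8>1, C2: 6>-4, C3: 1>-2, C4: 7>-7.
S4: no other strategy beats it everywhere (S1 at C3 (3>1); S2 at C1 (-6>-8); S3 at C2 (3>-4)).

S2, S3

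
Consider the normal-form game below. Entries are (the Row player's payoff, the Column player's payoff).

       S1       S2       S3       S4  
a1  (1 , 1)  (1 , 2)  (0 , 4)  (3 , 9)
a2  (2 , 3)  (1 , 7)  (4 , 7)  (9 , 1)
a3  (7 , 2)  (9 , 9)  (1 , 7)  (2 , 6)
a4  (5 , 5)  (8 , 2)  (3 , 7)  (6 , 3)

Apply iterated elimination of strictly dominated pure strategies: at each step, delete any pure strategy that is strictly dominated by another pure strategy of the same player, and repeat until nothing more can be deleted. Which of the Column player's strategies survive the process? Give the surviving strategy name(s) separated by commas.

The Row player's strategy a1 is strictly dominated by a4 (S1: 5>1, S2: 8>1, S3: 3>0, S4: 6>3) and is removed.
Column S1 is eliminated: S3 beats it against every remaining row (a2: 7>3, a3: 7>2, a4: 7>5).
For the Column player, S3 strictly dominates S4 on the remaining rows (a2: 7>1, a3: 7>6, a4: 7>3); eliminate S4.
Among the remaining strategies, none is strictly dominated by another pure strategy of the same player, so the elimination stops.
Surviving strategies — the Row player: {a2, a3, a4}; the Column player: {S2, S3}.

S2, S3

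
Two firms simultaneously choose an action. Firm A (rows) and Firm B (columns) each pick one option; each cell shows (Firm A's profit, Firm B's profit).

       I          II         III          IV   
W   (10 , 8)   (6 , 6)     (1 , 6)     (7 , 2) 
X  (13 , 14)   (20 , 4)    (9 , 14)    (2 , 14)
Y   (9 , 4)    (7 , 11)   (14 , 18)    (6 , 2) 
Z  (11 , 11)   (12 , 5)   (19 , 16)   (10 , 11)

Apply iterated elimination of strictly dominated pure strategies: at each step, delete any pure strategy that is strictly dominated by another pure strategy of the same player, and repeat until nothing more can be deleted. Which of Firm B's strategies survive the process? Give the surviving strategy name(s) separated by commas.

Firm A's strategy W is strictly dominated by Z (I: 11>10, II: 12>6, III: 19>1, IV: 10>7) and is removed.
Row Y is eliminated: Z beats it against every remaining column (I: 11>9, II: 12>7, III: 19>14, IV: 10>6).
For Firm B, I strictly dominates II on the remaining rows (X: 14>4, Z: 11>5); eliminate II.
Among the remaining strategies, none is strictly dominated by another pure strategy of the same player, so the elimination stops.
Surviving strategies — Firm A: {X, Z}; Firm B: {I, III, IV}.

I, III, IV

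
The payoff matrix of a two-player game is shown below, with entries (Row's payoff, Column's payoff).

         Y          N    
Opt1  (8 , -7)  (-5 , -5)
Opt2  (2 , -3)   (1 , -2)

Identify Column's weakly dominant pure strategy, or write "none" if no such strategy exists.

N vs Y: Opt1: -5>-7, Opt2: -2>-3.
N is at least as good as every other strategy against every opponent action, so it is weakly dominant.

N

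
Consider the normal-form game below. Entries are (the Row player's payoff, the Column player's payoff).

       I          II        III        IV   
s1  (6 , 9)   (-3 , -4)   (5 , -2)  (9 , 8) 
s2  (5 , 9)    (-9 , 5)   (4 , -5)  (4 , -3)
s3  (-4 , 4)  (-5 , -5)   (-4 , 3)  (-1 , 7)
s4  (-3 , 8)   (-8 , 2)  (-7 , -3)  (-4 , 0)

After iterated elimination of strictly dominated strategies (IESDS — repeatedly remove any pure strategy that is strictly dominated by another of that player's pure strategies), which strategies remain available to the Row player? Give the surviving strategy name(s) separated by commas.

For the Row player, s1 strictly dominates s2 on the remaining columns (I: 6>5, II: -3>-9, III: 5>4, IV: 9>4); eliminate s2.
For the Row player, s1 strictly dominates s3 on the remaining columns (I: 6>-4, II: -3>-5, III: 5>-4, IV: 9>-1); eliminate s3.
Row s4 is eliminated: s1 beats it against every remaining column (I: 6>-3, II: -3>-8, III: 5>-7, IV: 9>-4).
For the Column player, I strictly dominates II on the remaining rows (s1: 9>-4); eliminate II.
The Column player's strategy III is strictly dominated by I (s1: 9>-2) and is removed.
For the Column player, I strictly dominates IV on the remaining rows (s1: 9>8); eliminate IV.
Among the remaining strategies, none is strictly dominated by another pure strategy of the same player, so the elimination stops.
Surviving strategies — the Row player: {s1}; the Column player: {I}.

s1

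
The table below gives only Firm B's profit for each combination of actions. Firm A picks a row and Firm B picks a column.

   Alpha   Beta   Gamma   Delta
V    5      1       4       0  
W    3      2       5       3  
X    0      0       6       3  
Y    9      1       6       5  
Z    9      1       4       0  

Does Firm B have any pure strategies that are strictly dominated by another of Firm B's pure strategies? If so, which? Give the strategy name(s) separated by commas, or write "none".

Beta, Delta

Alpha: no other strategy beats it everywhere (Beta at V (5>1); Gamma at V (5>4); Delta at V (5>0)).
Beta: dominated, since Gamma does at least as well everywhere (V: 4>1, W: 5>2, X: 6>0, Y: 6>1, Z: 4>1).
Nothing dominates Gamma: Alpha at W (5>3); Beta at V (4>1); Delta at V (4>0).
Gamma strictly dominates Delta — V: 4>0, W: 5>3, X: 6>3, Y: 6>5, Z: 4>0.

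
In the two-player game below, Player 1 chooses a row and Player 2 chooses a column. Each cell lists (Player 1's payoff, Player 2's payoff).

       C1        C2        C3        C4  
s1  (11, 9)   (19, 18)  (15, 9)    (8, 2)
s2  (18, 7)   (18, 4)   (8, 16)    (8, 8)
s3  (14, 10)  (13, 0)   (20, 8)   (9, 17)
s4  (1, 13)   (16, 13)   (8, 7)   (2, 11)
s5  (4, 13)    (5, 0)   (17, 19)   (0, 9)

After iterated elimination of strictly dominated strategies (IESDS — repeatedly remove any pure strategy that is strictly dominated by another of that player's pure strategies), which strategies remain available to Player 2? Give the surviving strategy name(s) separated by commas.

C1, C2, C3, C4

For Player 1, s1 strictly dominates s4 on the remaining columns (C1: 11>1, C2: 19>16, C3: 15>8, C4: 8>2); eliminate s4.
Player 1's strategy s5 is strictly dominated by s3 (C1: 14>4, C2: 13>5, C3: 20>17, C4: 9>0) and is removed.
Among the remaining strategies, none is strictly dominated by another pure strategy of the same player, so the elimination stops.
Surviving strategies — Player 1: {s1, s2, s3}; Player 2: {C1, C2, C3, C4}.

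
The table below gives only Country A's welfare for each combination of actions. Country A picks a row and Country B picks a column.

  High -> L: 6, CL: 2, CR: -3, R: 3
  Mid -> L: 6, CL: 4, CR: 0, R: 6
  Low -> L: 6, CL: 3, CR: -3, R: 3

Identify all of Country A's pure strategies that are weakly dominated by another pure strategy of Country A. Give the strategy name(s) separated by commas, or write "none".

High, Low

High: dominated, since Mid does at least as well everywhere (L: 6=6, CL: 4>2, CR: 0>-3, R: 6>3).
Nothing dominates Mid: High at CL (4>2); Low at CL (4>3).
Mid weakly dominates Low — L: 6=6, CL: 4>3, CR: 0>-3, R: 6>3.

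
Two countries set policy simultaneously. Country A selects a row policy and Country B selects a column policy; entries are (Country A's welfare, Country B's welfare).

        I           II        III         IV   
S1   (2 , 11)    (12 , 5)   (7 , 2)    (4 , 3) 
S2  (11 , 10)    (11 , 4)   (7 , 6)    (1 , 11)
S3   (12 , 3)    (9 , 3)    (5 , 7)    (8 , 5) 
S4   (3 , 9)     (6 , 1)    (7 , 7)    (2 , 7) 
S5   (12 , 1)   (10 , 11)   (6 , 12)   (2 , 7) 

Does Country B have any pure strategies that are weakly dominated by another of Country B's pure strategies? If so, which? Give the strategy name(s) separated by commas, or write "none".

none

I is not dominated — it holds its own against II at S1 (11>5); III at S1 (11>2); IV at S1 (11>3).
Nothing dominates II: I at S5 (11>1); III at S1 (5>2); IV at S1 (5>3).
III is not dominated — it holds its own against I at S3 (7>3); II at S2 (6>4); IV at S3 (7>5).
IV is not dominated — it holds its own against I at S2 (11>10); II at S2 (11>4); III at S1 (3>2).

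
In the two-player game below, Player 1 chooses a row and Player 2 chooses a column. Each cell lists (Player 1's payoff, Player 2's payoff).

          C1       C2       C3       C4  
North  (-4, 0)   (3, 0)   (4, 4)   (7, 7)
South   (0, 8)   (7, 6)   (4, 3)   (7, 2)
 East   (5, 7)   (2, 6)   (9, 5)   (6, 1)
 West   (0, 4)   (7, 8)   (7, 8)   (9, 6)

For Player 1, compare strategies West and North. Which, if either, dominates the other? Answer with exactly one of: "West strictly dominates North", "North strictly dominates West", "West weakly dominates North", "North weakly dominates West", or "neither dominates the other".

West strictly dominates North

Compare West to North across each opponent action: C1: 0>-4, C2: 7>3, C3: 7>4, C4: 9>7.
Every comparison favours West, so West strictly dominates North.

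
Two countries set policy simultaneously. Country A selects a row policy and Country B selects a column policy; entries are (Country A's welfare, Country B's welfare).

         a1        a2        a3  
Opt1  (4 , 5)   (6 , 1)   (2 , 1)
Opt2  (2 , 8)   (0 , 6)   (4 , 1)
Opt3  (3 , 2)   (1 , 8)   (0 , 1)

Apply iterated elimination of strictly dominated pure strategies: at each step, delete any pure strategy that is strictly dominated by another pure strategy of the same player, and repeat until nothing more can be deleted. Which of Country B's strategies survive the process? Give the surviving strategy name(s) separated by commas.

For Country A, Opt1 strictly dominates Opt3 on the remaining columns (a1: 4>3, a2: 6>1, a3: 2>0); eliminate Opt3.
Country B's strategy a2 is strictly dominated by a1 (Opt1: 5>1, Opt2: 8>6) and is removed.
For Country B, a1 strictly dominates a3 on the remaining rows (Opt1: 5>1, Opt2: 8>1); eliminate a3.
Country A's strategy Opt2 is strictly dominated by Opt1 (a1: 4>2) and is removed.
Among the remaining strategies, none is strictly dominated by another pure strategy of the same player, so the elimination stops.
Surviving strategies — Country A: {Opt1}; Country B: {a1}.

a1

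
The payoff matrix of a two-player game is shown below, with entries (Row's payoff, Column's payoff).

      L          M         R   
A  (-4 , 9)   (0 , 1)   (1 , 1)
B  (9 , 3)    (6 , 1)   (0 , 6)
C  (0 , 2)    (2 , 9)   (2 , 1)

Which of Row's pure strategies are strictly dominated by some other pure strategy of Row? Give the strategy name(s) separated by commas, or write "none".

A: dominated, since C does at least as well everywhere (L: 0>-4, M: 2>0, R: 2>1).
B is not dominated — it holds its own against A at L (9>-4); C at L (9>0).
C is not dominated — it holds its own against A at L (0>-4); B at R (2>0).

A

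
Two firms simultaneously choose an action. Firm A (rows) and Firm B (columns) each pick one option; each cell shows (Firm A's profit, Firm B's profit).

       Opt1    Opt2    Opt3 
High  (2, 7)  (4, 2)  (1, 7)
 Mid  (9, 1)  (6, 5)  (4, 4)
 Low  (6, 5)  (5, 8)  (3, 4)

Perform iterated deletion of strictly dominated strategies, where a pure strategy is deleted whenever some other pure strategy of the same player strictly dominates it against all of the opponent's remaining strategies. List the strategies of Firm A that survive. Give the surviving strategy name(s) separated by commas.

Mid

Row High is eliminated: Mid beats it against every remaining column (Opt1: 9>2, Opt2: 6>4, Opt3: 4>1).
For Firm A, Mid strictly dominates Low on the remaining columns (Opt1: 9>6, Opt2: 6>5, Opt3: 4>3); eliminate Low.
Column Opt1 is eliminated: Opt2 beats it against every remaining row (Mid: 5>1).
Firm B's strategy Opt3 is strictly dominated by Opt2 (Mid: 5>4) and is removed.
Among the remaining strategies, none is strictly dominated by another pure strategy of the same player, so the elimination stops.
Surviving strategies — Firm A: {Mid}; Firm B: {Opt2}.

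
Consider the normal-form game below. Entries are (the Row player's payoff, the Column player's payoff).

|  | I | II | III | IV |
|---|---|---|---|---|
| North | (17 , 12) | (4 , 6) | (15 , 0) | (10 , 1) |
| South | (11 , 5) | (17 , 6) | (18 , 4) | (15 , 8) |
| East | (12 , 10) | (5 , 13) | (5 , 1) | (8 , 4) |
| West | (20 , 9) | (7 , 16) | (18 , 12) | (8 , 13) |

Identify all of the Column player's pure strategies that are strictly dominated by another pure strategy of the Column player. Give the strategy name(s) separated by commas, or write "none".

III

I is not dominated — it holds its own against II at North (12>6); III at North (12>0); IV at North (12>1).
II: no other strategy beats it everywhere (I at South (6>5); III at North (6>0); IV at North (6>1)).
II strictly dominates III — North: 6>0, South: 6>4, East: 13>1, West: 16>12.
Nothing dominates IV: I at South (8>5); II at South (8>6); III at North (1>0).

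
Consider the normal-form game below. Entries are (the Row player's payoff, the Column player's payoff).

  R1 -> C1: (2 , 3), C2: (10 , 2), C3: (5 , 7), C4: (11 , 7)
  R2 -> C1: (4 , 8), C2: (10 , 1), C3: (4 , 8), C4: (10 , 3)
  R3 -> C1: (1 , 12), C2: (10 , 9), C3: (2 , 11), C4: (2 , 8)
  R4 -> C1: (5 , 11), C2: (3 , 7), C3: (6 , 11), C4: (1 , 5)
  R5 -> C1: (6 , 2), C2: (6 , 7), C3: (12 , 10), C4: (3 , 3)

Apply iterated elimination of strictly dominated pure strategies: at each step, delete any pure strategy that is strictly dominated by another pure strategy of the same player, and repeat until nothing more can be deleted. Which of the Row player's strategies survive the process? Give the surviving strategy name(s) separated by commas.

R1, R2, R5

The Row player's strategy R4 is strictly dominated by R5 (C1: 6>5, C2: 6>3, C3: 12>6, C4: 3>1) and is removed.
For the Column player, C3 strictly dominates C2 on the remaining rows (R1: 7>2, R2: 8>1, R3: 11>9, R5: 10>7); eliminate C2.
Row R3 is eliminated: R1 beats it against every remaining column (C1: 2>1, C3: 5>2, C4: 11>2).
Among the remaining strategies, none is strictly dominated by another pure strategy of the same player, so the elimination stops.
Surviving strategies — the Row player: {R1, R2, R5}; the Column player: {C1, C3, C4}.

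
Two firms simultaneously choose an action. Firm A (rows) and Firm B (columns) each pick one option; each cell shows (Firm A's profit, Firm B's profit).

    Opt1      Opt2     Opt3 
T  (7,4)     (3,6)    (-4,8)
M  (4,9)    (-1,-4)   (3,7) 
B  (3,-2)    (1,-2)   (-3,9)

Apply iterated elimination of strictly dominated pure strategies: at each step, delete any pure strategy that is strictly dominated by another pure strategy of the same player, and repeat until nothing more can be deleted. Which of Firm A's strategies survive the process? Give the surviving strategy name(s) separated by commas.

T, M

For Firm B, Opt3 strictly dominates Opt2 on the remaining rows (T: 8>6, M: 7>-4, B: 9>-2); eliminate Opt2.
Row B is eliminated: M beats it against every remaining column (Opt1: 4>3, Opt3: 3>-3).
Among the remaining strategies, none is strictly dominated by another pure strategy of the same player, so the elimination stops.
Surviving strategies — Firm A: {T, M}; Firm B: {Opt1, Opt3}.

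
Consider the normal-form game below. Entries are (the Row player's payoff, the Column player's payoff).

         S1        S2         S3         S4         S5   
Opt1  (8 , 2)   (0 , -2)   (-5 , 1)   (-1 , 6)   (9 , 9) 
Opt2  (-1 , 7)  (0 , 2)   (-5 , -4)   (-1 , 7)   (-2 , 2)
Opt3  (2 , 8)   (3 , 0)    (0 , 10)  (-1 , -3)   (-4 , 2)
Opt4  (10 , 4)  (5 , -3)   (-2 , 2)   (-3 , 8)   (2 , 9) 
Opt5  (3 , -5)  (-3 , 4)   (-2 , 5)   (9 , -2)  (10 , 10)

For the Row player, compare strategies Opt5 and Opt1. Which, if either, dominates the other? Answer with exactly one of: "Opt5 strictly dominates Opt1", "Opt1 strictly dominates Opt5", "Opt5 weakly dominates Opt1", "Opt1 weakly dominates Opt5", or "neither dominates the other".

neither dominates the other

Opt5's payoffs vs Opt1's, by the Column player's action — S1: 3<8, S2: -3<0, S3: -2>-5, S4: 9>-1, S5: 10>9.
Opt5 does better at S3, S4, S5 but worse at S1, S2; neither strategy dominates the other.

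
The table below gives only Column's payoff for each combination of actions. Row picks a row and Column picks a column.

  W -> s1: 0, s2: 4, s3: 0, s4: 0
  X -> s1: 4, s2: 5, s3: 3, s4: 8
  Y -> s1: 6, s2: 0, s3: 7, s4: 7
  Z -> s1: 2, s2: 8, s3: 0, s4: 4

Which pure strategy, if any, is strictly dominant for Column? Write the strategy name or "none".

none

s1 fails to dominate s2 at W (0<4).
s2 fails to dominate s1 at Y (0<6).
s3 fails to dominate s1 at W (0=0).
s4 fails to dominate s1 at W (0=0).
No single strategy dominates all the others.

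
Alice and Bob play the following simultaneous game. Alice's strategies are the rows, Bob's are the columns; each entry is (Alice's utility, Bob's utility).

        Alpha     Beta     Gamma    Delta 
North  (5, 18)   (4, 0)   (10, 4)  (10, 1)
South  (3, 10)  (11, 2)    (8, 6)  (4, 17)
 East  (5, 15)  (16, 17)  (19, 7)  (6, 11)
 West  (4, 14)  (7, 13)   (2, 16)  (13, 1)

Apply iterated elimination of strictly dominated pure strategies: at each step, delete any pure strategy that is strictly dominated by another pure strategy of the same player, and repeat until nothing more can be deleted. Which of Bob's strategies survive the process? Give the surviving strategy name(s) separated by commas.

Row South is eliminated: East beats it against every remaining column (Alpha: 5>3, Beta: 16>11, Gamma: 19>8, Delta: 6>4).
For Bob, Alpha strictly dominates Delta on the remaining rows (North: 18>1, East: 15>11, West: 14>1); eliminate Delta.
For Alice, East strictly dominates West on the remaining columns (Alpha: 5>4, Beta: 16>7, Gamma: 19>2); eliminate West.
For Bob, Alpha strictly dominates Gamma on the remaining rows (North: 18>4, East: 15>7); eliminate Gamma.
Among the remaining strategies, none is strictly dominated by another pure strategy of the same player, so the elimination stops.
Surviving strategies — Alice: {North, East}; Bob: {Alpha, Beta}.

Alpha, Beta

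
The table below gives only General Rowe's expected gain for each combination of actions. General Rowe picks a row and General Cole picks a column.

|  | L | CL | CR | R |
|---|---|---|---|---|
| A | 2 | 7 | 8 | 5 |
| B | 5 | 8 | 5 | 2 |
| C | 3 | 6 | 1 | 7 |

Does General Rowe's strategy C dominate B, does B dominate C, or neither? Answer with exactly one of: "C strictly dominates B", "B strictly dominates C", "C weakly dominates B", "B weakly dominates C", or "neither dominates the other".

C's payoffs vs B's, by General Cole's action — L: 3<5, CL: 6<8, CR: 1<5, R: 7>2.
C does better at R but worse at L, CL, CR; neither strategy dominates the other.

neither dominates the other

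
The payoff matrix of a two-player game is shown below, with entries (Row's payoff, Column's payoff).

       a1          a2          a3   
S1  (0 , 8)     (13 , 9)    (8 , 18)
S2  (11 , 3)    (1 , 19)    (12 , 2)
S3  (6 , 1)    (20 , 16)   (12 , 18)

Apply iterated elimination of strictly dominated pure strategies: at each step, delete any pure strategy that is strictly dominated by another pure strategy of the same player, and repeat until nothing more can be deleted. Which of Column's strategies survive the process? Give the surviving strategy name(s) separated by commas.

For Row, S3 strictly dominates S1 on the remaining columns (a1: 6>0, a2: 20>13, a3: 12>8); eliminate S1.
Column's strategy a1 is strictly dominated by a2 (S2: 19>3, S3: 16>1) and is removed.
Among the remaining strategies, none is strictly dominated by another pure strategy of the same player, so the elimination stops.
Surviving strategies — Row: {S2, S3}; Column: {a2, a3}.

a2, a3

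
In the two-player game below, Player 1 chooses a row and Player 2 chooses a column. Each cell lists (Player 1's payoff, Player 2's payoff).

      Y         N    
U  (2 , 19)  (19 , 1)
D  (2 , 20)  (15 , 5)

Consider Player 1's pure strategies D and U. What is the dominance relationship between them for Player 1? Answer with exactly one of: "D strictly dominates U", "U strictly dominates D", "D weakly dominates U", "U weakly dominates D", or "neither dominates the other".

U weakly dominates D

D's payoffs vs U's, by Player 2's action — Y: 2=2, N: 15<19.
U is at least as good everywhere and strictly better somewhere (tied at Y), so U weakly dominates D.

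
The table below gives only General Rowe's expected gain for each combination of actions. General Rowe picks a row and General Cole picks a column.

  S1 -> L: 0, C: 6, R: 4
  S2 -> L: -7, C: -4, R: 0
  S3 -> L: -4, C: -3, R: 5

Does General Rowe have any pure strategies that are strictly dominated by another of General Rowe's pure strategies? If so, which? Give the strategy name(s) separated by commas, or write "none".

S1: no other strategy beats it everywhere (S2 at L (0>-7); S3 at L (0>-4)).
S2: dominated, since S1 does at least as well everywhere (L: 0>-7, C: 6>-4, R: 4>0).
S3: no other strategy beats it everywhere (S1 at R (5>4); S2 at L (-4>-7)).

S2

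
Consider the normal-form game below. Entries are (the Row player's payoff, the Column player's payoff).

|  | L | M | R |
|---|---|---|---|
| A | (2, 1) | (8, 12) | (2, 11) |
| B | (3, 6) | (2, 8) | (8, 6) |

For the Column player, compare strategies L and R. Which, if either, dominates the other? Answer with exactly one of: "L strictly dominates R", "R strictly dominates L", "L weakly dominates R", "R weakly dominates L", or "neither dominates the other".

R weakly dominates L

L's payoffs vs R's, by the Row player's action — A: 1<11, B: 6=6.
R is at least as good everywhere and strictly better somewhere (tied at B), so R weakly dominates L.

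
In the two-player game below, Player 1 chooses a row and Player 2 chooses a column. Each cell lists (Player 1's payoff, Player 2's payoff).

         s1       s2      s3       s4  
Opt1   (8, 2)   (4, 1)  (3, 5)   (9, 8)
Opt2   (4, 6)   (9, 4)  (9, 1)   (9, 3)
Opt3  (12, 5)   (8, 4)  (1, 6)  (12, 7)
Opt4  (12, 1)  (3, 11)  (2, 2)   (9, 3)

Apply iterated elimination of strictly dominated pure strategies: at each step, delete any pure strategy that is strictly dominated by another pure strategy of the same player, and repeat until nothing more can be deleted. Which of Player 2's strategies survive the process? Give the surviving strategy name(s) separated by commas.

For Player 2, s4 strictly dominates s3 on the remaining rows (Opt1: 8>5, Opt2: 3>1, Opt3: 7>6, Opt4: 3>2); eliminate s3.
Row Opt1 is eliminated: Opt3 beats it against every remaining column (s1: 12>8, s2: 8>4, s4: 12>9).
Among the remaining strategies, none is strictly dominated by another pure strategy of the same player, so the elimination stops.
Surviving strategies — Player 1: {Opt2, Opt3, Opt4}; Player 2: {s1, s2, s4}.

s1, s2, s4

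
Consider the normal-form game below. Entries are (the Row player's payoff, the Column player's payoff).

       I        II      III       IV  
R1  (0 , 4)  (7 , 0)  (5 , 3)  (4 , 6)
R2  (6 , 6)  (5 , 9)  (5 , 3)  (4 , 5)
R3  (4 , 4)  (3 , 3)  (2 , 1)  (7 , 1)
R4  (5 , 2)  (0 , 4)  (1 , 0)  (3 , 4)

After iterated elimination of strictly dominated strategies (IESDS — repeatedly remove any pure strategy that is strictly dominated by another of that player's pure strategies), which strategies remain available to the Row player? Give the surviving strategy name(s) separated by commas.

R1, R2, R3

For the Row player, R2 strictly dominates R4 on the remaining columns (I: 6>5, II: 5>0, III: 5>1, IV: 4>3); eliminate R4.
Column III is eliminated: I beats it against every remaining row (R1: 4>3, R2: 6>3, R3: 4>1).
Among the remaining strategies, none is strictly dominated by another pure strategy of the same player, so the elimination stops.
Surviving strategies — the Row player: {R1, R2, R3}; the Column player: {I, II, IV}.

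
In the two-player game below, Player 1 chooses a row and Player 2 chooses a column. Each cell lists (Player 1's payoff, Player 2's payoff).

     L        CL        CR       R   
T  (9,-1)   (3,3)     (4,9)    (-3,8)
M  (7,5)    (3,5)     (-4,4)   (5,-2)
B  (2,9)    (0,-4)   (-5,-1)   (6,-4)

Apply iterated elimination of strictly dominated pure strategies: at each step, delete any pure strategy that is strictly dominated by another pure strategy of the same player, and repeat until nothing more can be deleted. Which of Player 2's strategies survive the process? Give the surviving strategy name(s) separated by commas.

Player 2's strategy R is strictly dominated by CR (T: 9>8, M: 4>-2, B: -1>-4) and is removed.
Row B is eliminated: T beats it against every remaining column (L: 9>2, CL: 3>0, CR: 4>-5).
Among the remaining strategies, none is strictly dominated by another pure strategy of the same player, so the elimination stops.
Surviving strategies — Player 1: {T, M}; Player 2: {L, CL, CR}.

L, CL, CR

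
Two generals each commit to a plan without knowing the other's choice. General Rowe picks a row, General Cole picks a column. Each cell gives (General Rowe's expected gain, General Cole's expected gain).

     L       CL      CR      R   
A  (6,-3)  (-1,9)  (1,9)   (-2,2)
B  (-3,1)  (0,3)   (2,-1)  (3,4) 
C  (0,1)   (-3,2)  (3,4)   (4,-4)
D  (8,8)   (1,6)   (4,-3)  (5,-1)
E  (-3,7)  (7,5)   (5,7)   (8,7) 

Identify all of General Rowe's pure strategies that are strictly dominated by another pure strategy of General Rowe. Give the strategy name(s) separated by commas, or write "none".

A, B, C

D strictly dominates A — L: 8>6, CL: 1>-1, CR: 4>1, R: 5>-2.
D strictly dominates B — L: 8>-3, CL: 1>0, CR: 4>2, R: 5>3.
C is strictly dominated by D (L: 8>0, CL: 1>-3, CR: 4>3, R: 5>4).
Nothing dominates D: A at L (8>6); B at L (8>-3); C at L (8>0); E at L (8>-3).
E: no other strategy beats it everywhere (A at CL (7>-1); B at L (-3=-3); C at CL (7>-3); D at CL (7>1)).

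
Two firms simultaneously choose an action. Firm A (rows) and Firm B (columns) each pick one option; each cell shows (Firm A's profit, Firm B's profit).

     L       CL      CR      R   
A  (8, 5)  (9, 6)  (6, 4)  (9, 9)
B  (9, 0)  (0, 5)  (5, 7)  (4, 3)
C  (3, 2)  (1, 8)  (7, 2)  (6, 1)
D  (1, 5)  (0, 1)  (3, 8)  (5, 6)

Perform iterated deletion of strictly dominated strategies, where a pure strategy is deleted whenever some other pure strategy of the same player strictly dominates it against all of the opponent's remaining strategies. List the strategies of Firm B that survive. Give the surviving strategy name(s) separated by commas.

R

Row D is eliminated: A beats it against every remaining column (L: 8>1, CL: 9>0, CR: 6>3, R: 9>5).
For Firm B, CL strictly dominates L on the remaining rows (A: 6>5, B: 5>0, C: 8>2); eliminate L.
For Firm A, A strictly dominates B on the remaining columns (CL: 9>0, CR: 6>5, R: 9>4); eliminate B.
Column CR is eliminated: CL beats it against every remaining row (A: 6>4, C: 8>2).
Row C is eliminated: A beats it against every remaining column (CL: 9>1, R: 9>6).
For Firm B, R strictly dominates CL on the remaining rows (A: 9>6); eliminate CL.
Among the remaining strategies, none is strictly dominated by another pure strategy of the same player, so the elimination stops.
Surviving strategies — Firm A: {A}; Firm B: {R}.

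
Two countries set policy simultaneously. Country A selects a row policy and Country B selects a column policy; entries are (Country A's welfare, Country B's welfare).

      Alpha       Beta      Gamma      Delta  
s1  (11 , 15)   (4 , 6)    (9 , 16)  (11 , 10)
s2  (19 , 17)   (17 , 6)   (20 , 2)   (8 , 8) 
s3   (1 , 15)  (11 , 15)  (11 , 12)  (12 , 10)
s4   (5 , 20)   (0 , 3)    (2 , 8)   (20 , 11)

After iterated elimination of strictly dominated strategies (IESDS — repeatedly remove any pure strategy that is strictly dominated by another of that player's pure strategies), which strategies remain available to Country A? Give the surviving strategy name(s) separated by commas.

Country B's strategy Delta is strictly dominated by Alpha (s1: 15>10, s2: 17>8, s3: 15>10, s4: 20>11) and is removed.
Country A's strategy s1 is strictly dominated by s2 (Alpha: 19>11, Beta: 17>4, Gamma: 20>9) and is removed.
Row s3 is eliminated: s2 beats it against every remaining column (Alpha: 19>1, Beta: 17>11, Gamma: 20>11).
For Country A, s2 strictly dominates s4 on the remaining columns (Alpha: 19>5, Beta: 17>0, Gamma: 20>2); eliminate s4.
Country B's strategy Beta is strictly dominated by Alpha (s2: 17>6) and is removed.
Column Gamma is eliminated: Alpha beats it against every remaining row (s2: 17>2).
Among the remaining strategies, none is strictly dominated by another pure strategy of the same player, so the elimination stops.
Surviving strategies — Country A: {s2}; Country B: {Alpha}.

s2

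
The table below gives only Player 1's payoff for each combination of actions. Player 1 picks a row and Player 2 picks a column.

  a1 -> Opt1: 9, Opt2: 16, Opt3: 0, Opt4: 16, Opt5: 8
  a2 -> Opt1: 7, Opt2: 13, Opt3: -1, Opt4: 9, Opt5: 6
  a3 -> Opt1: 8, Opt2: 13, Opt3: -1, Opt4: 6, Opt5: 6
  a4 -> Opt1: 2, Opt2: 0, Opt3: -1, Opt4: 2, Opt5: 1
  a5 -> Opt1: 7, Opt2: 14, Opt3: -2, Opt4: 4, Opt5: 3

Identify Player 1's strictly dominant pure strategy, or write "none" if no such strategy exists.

a1 vs a2: Opt1: 9>7, Opt2: 16>13, Opt3: 0>-1, Opt4: 16>9, Opt5: 8>6.
a1 vs a3: Opt1: 9>8, Opt2: 16>13, Opt3: 0>-1, Opt4: 16>6, Opt5: 8>6.
a1 vs a4: Opt1: 9>2, Opt2: 16>0, Opt3: 0>-1, Opt4: 16>2, Opt5: 8>1.
a1 vs a5: Opt1: 9>7, Opt2: 16>14, Opt3: 0>-2, Opt4: 16>4, Opt5: 8>3.
a1 strictly beats every other strategy against every opponent action, so it is strictly dominant.

a1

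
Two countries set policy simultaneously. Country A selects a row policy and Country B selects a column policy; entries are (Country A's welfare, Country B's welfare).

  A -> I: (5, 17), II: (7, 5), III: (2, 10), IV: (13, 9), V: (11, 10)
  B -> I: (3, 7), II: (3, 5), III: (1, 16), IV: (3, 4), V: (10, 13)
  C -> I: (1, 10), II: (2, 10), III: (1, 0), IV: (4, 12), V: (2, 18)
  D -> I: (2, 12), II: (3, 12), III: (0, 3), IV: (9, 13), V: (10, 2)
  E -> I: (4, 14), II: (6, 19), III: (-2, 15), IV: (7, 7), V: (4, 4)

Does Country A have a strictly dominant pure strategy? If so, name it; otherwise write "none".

A vs B: I: 5>3, II: 7>3, III: 2>1, IV: 13>3, V: 11>10.
A vs C: I: 5>1, II: 7>2, III: 2>1, IV: 13>4, V: 11>2.
A vs D: I: 5>2, II: 7>3, III: 2>0, IV: 13>9, V: 11>10.
A vs E: I: 5>4, II: 7>6, III: 2>-2, IV: 13>7, V: 11>4.
A strictly beats every other strategy against every opponent action, so it is strictly dominant.

A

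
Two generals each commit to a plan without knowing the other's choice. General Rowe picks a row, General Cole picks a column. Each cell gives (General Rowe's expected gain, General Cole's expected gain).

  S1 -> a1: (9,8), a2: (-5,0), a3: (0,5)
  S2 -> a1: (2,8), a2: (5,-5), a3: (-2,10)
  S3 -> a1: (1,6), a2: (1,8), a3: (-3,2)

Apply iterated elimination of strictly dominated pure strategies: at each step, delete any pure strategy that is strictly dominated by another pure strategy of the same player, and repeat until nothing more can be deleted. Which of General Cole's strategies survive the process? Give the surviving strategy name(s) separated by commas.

a1

Row S3 is eliminated: S2 beats it against every remaining column (a1: 2>1, a2: 5>1, a3: -2>-3).
For General Cole, a1 strictly dominates a2 on the remaining rows (S1: 8>0, S2: 8>-5); eliminate a2.
For General Rowe, S1 strictly dominates S2 on the remaining columns (a1: 9>2, a3: 0>-2); eliminate S2.
For General Cole, a1 strictly dominates a3 on the remaining rows (S1: 8>5); eliminate a3.
Among the remaining strategies, none is strictly dominated by another pure strategy of the same player, so the elimination stops.
Surviving strategies — General Rowe: {S1}; General Cole: {a1}.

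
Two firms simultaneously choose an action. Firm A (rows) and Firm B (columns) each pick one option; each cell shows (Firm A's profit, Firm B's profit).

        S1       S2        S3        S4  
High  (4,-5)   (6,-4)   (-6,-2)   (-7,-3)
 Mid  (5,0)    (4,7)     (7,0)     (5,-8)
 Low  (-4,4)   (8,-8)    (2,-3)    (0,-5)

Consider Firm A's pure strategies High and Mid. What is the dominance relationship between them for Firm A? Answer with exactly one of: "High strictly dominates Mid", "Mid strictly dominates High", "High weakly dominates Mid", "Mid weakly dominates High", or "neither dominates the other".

High's payoffs vs Mid's, by Firm B's action — S1: 4<5, S2: 6>4, S3: -6<7, S4: -7<5.
High does better at S2 but worse at S1, S3, S4; neither strategy dominates the other.

neither dominates the other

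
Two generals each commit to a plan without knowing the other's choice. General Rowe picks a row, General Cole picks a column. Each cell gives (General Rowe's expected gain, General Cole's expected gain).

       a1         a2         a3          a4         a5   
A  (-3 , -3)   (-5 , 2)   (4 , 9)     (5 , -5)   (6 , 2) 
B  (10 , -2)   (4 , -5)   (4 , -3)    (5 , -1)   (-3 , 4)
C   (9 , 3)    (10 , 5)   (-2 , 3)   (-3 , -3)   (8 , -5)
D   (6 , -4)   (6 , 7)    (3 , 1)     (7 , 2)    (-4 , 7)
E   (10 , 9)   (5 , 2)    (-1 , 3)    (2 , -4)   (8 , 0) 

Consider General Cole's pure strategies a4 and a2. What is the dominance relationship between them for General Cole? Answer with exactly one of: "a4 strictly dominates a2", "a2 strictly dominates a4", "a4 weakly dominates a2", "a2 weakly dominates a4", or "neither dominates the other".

a4's payoffs vs a2's, by General Rowe's action — A: -5<2, B: -1>-5, C: -3<5, D: 2<7, E: -4<2.
a4 does better at B but worse at A, C, D, E; neither strategy dominates the other.

neither dominates the other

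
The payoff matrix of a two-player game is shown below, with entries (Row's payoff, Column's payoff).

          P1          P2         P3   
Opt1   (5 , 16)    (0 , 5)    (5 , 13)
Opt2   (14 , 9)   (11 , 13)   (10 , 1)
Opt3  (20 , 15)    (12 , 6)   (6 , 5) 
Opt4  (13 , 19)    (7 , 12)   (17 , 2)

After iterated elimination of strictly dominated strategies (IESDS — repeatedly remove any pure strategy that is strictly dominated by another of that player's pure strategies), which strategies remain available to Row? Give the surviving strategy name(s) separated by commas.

Row's strategy Opt1 is strictly dominated by Opt2 (P1: 14>5, P2: 11>0, P3: 10>5) and is removed.
Column's strategy P3 is strictly dominated by P1 (Opt2: 9>1, Opt3: 15>5, Opt4: 19>2) and is removed.
For Row, Opt3 strictly dominates Opt2 on the remaining columns (P1: 20>14, P2: 12>11); eliminate Opt2.
For Row, Opt3 strictly dominates Opt4 on the remaining columns (P1: 20>13, P2: 12>7); eliminate Opt4.
Column P2 is eliminated: P1 beats it against every remaining row (Opt3: 15>6).
Among the remaining strategies, none is strictly dominated by another pure strategy of the same player, so the elimination stops.
Surviving strategies — Row: {Opt3}; Column: {P1}.

Opt3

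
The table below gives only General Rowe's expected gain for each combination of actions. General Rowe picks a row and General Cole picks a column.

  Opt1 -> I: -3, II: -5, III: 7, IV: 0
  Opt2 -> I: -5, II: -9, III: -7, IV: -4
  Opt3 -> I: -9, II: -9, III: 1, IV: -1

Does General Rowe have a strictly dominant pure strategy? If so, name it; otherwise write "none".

Opt1

Opt1 vs Opt2: I: -3>-5, II: -5>-9, III: 7>-7, IV: 0>-4.
Opt1 vs Opt3: I: -3>-9, II: -5>-9, III: 7>1, IV: 0>-1.
Opt1 strictly beats every other strategy against every opponent action, so it is strictly dominant.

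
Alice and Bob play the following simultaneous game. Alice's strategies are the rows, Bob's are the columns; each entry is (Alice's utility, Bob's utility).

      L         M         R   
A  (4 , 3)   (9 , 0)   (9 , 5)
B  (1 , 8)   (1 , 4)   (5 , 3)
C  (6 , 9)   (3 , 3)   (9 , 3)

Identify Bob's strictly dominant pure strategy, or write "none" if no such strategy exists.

L fails to dominate R at A (3<5).
M fails to dominate L at A (0<3).
R fails to dominate L at B (3<8).
No single strategy dominates all the others.

none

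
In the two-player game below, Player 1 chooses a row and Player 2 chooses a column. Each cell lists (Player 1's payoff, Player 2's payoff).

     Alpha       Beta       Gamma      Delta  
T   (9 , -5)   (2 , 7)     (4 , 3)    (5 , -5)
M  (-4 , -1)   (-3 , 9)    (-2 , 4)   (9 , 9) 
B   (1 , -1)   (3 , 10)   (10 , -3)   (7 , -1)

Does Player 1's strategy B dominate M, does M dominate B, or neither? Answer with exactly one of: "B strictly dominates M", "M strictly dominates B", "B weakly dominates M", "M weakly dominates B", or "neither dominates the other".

B's payoffs vs M's, by Player 2's action — Alpha: 1>-4, Beta: 3>-3, Gamma: 10>-2, Delta: 7<9.
B does better at Alpha, Beta, Gamma but worse at Delta; neither strategy dominates the other.

neither dominates the other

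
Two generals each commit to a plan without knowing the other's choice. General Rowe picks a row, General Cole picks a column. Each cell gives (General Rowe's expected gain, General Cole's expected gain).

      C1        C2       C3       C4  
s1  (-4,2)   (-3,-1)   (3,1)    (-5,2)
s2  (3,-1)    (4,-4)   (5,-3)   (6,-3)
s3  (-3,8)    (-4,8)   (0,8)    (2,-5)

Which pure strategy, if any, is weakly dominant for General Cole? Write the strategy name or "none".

C1 vs C2: s1: 2>-1, s2: -1>-4, s3: 8=8.
C1 vs C3: s1: 2>1, s2: -1>-3, s3: 8=8.
C1 vs C4: s1: 2=2, s2: -1>-3, s3: 8>-5.
C1 is at least as good as every other strategy against every opponent action, so it is weakly dominant.

C1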